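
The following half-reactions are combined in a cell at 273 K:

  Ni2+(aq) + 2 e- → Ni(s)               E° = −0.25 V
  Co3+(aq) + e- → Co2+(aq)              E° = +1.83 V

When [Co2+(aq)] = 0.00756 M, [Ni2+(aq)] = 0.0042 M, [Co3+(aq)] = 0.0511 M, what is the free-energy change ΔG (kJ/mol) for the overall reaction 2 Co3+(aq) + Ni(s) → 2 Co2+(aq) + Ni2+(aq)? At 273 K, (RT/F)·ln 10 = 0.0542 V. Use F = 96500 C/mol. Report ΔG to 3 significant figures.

−423 kJ/mol

E°cell = +1.83 − (−0.25) = +2.08 V; the balanced reaction transfers n = 2 electrons.
Q = ([Co2+(aq)]^2·[Ni2+(aq)]) / [Co3+(aq)]^2 = 9.19×10^−5, so log Q = −4.037 and E = +2.08 − (0.0542/2)(−4.037) = +2.1894 V.
ΔG = −nFE = −(2)(96500)(+2.1894) J/mol = −423 kJ/mol.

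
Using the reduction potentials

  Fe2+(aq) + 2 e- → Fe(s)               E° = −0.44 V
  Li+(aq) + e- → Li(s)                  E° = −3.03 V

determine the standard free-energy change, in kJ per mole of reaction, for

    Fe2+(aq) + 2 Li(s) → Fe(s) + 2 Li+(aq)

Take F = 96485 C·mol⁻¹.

−500 kJ/mol

In the reaction as written Fe2+(aq) is reduced, so the Fe²⁺/Fe couple is the cathode and Li⁺/Li is the anode.
E°cell = −0.44 − (−3.03) = +2.59 V; balancing electrons gives n = 2.
ΔG° = −nFE°cell = −(2)(96485)(+2.59) J/mol = −500 kJ/mol.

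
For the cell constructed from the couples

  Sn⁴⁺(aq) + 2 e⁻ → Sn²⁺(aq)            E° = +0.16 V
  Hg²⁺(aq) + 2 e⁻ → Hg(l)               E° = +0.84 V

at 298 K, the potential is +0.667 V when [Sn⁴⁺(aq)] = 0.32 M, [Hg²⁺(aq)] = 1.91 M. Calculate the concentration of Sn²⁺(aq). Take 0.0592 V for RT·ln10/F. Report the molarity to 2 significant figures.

0.061 M

With Hg²⁺/Hg at the cathode and Sn⁴⁺/Sn²⁺ at the anode, E°cell = +0.84 − (+0.16) = +0.68 V (n = 2).
Since E = E° − (0.0592/n)·log Q, log Q = n(E° − E)/0.0592 = 0.439.
For Hg²⁺(aq) + Sn²⁺(aq) → Hg(l) + Sn⁴⁺(aq), the reaction quotient is Q = [Sn⁴⁺(aq)] / ([Hg²⁺(aq)]·[Sn²⁺(aq)]).
Solving for the unknown gives log [Sn²⁺(aq)] = −1.215, so [Sn²⁺(aq)] ≈ 0.061 M.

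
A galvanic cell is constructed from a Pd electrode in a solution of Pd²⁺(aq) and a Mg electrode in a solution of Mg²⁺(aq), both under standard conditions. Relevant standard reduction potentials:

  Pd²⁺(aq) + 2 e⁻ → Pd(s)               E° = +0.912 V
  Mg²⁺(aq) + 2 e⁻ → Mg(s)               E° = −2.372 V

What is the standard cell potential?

The Pd²⁺/Pd couple has the higher E°, so Pd ion is reduced (cathode) and Mg is oxidized (anode).
E°cell = E°(cathode) − E°(anode) = +0.912 − (−2.372) = +3.284 V.

+3.284 V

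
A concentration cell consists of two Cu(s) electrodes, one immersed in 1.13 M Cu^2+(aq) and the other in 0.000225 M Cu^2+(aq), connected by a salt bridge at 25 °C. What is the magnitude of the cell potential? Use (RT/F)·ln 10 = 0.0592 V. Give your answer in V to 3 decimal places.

0.110 V

For a concentration cell E°cell = 0, since both electrodes use the same couple.
The compartment with the higher Cu^2+(aq) concentration (1.13 M) acts as the cathode; ions are reduced there and produced at the dilute (0.000225 M) anode.
With n = 2, Ecell = −(0.0592/2)·log([dilute]/[conc]) = −(0.0592/2)·log(0.000225/1.13) = +0.110 V.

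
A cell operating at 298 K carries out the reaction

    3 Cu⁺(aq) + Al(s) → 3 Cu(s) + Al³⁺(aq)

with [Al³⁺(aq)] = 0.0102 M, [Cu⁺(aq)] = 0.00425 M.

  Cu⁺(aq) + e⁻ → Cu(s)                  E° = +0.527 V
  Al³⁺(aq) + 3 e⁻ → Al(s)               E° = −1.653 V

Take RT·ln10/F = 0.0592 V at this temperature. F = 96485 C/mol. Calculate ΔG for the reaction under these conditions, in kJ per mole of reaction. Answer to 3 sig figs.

−602 kJ/mol

The standard cell potential is +0.527 − (−1.653) = +2.180 V, with n = 3 electrons in the balanced equation.
Here Q = [Al³⁺(aq)] / [Cu⁺(aq)]^3 = 1.33×10^5 (log Q = 5.123), giving E = +2.180 − (0.0592/3)·(5.123) = +2.0789 V.
Finally ΔG = −nFE = −(3)(96485 C/mol)(+2.0789 V) = −602 kJ/mol.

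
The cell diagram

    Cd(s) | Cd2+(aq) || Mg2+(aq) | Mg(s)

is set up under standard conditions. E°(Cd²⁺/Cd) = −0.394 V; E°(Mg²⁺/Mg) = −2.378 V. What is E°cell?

By convention the left-hand electrode in cell notation is the anode (oxidation) and the right-hand electrode is the cathode (reduction).
E°cell = E°(right) − E°(left) = −2.378 − (−0.394) = −1.984 V.
The negative sign shows that, as written, the cell would require an external voltage to drive the reaction.

−1.984 V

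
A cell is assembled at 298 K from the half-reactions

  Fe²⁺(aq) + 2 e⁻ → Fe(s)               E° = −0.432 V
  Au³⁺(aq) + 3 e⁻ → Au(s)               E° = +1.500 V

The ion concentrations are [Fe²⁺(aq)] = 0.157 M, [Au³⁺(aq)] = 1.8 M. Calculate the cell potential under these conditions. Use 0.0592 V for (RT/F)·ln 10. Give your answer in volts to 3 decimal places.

Au³⁺/Au is reduced (cathode, E° = +1.500 V) and Fe²⁺/Fe is oxidized (anode).
The standard potential is +1.500 − (−0.432) = +1.932 V and the balanced reaction transfers n = 6 electrons.
For the overall reaction 2 Au³⁺(aq) + 3 Fe(s) → 2 Au(s) + 3 Fe²⁺(aq), Q = [Fe²⁺(aq)]^3 / [Au³⁺(aq)]^2 = 0.00119, giving log Q = −2.923.
Applying E = E° − (RT ln10/nF)·log Q gives +1.932 − (0.0592/6)(−2.923) = +1.961 V.

+1.961 V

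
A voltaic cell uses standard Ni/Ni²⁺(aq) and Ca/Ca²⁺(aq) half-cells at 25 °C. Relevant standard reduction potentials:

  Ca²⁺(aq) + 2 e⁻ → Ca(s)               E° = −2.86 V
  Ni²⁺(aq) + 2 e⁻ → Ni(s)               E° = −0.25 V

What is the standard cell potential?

+2.61 V

The Ni²⁺/Ni couple has the higher E°, so Ni ion is reduced (cathode) and Ca is oxidized (anode).
E°cell = E°(cathode) − E°(anode) = −0.25 − (−2.86) = +2.61 V.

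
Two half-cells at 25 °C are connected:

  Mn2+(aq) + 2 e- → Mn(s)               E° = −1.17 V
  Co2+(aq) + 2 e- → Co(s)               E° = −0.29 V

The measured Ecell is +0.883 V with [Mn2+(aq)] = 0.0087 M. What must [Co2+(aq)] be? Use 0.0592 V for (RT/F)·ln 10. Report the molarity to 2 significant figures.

The Co²⁺/Co couple has the larger reduction potential, so it is the cathode: E°cell = −0.29 − (−1.17) = +0.88 V and n = 2.
From the Nernst equation, log Q = n(E° − E)/0.0592 = 2·(+0.88 − (+0.883))/0.0592 = −0.101.
For Co2+(aq) + Mn(s) → Co(s) + Mn2+(aq), the reaction quotient is Q = [Mn2+(aq)] / [Co2+(aq)].
Isolating [Co2+(aq)] in Q = 10^{−0.101} yields log [Co2+(aq)] = −1.959, i.e. 0.011 M.

0.011 M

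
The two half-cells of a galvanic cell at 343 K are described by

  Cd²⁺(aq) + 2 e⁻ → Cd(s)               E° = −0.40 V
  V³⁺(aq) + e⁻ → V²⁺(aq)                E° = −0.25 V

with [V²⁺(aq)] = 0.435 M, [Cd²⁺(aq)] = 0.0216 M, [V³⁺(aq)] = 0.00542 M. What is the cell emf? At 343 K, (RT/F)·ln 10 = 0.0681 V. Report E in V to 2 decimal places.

+0.08 V

Since E°(V³⁺/V²⁺) > E°(Cd²⁺/Cd), V³⁺/V²⁺ serves as the cathode.
E°cell = −0.25 − (−0.40) = +0.15 V, with n = 2 electrons transferred.
For the overall reaction 2 V³⁺(aq) + Cd(s) → 2 V²⁺(aq) + Cd²⁺(aq), Q = ([V²⁺(aq)]^2·[Cd²⁺(aq)]) / [V³⁺(aq)]^2 = 139, giving log Q = 2.143.
By the Nernst equation, E = +0.15 − (0.0681/2)·(2.143) = +0.08 V.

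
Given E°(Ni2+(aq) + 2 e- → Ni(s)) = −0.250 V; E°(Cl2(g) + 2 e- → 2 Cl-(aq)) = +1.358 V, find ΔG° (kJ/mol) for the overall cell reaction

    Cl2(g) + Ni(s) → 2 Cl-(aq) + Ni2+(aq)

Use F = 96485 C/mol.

In the reaction as written Cl2(g) is reduced, so the Cl₂/Cl⁻ couple is the cathode and Ni²⁺/Ni is the anode.
E°cell = +1.358 − (−0.250) = +1.608 V; balancing electrons gives n = 2.
ΔG° = −nFE°cell = −(2)(96485)(+1.608) J/mol = −310 kJ/mol.

−310 kJ/mol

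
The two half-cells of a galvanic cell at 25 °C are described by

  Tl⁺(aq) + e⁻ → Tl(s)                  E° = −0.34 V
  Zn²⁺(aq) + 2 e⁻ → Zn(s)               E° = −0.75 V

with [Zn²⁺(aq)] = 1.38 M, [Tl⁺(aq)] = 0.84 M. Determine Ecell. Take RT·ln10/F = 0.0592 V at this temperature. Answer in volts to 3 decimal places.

+0.401 V

The Tl⁺/Tl couple has the more positive E°, so it is the cathode; Zn²⁺/Zn is the anode.
E°cell = −0.34 − (−0.75) = +0.41 V, with n = 2 electrons transferred.
The balanced reaction is 2 Tl⁺(aq) + Zn(s) → 2 Tl(s) + Zn²⁺(aq), so Q = [Zn²⁺(aq)] / [Tl⁺(aq)]^2 = 1.96 and log Q = 0.291.
E = E° − (0.0592/n)·log Q = +0.41 − (0.0592/2)(0.291) = +0.401 V.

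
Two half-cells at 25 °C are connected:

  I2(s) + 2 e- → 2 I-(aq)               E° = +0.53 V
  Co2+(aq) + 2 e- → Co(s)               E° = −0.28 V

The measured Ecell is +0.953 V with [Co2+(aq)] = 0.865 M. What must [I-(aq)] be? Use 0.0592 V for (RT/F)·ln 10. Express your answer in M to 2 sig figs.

I₂/I⁻ is the cathode (higher E°); E°cell = +0.53 − (−0.28) = +0.81 V with n = 2.
From the Nernst equation, log Q = n(E° − E)/0.0592 = 2·(+0.81 − (+0.953))/0.0592 = −4.831.
The balanced reaction is I2(s) + Co(s) → 2 I-(aq) + Co2+(aq), so Q = [I-(aq)]^2·[Co2+(aq)].
Substituting the known concentrations and solving, log [I-(aq)] = −2.384 and [I-(aq)] = 0.0041 M.

0.0041 M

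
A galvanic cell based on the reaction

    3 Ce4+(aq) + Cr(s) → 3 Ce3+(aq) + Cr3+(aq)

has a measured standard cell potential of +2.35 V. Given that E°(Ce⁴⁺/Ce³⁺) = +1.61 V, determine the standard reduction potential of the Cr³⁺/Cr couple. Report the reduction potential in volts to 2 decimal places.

−0.74 V

In the reaction as written the Ce⁴⁺/Ce³⁺ couple is reduced (cathode) and Cr³⁺/Cr is oxidized (anode), so E°cell = E°(Ce⁴⁺/Ce³⁺) − E°(Cr³⁺/Cr).
E°(Cr³⁺/Cr) = E°(cathode) − E°cell = +1.61 − (+2.35) = −0.74 V.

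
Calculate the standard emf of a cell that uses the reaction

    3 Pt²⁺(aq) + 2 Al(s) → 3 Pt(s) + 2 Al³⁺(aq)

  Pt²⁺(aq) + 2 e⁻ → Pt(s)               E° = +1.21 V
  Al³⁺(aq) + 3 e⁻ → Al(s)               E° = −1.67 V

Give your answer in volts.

In the reaction as written, Pt²⁺(aq) is reduced (cathode) and Al³⁺(aq) is produced by oxidation at the anode.
E°cell = E°(cathode) − E°(anode) = +1.21 − (−1.67) = +2.88 V.

+2.88 V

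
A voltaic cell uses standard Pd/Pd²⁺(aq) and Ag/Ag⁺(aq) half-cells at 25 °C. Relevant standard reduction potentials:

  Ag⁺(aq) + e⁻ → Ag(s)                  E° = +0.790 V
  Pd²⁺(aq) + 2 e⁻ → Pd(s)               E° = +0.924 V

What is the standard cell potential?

+0.134 V

The Pd²⁺/Pd couple has the higher E°, so Pd ion is reduced (cathode) and Ag is oxidized (anode).
E°cell = E°(cathode) − E°(anode) = +0.924 − (+0.790) = +0.134 V.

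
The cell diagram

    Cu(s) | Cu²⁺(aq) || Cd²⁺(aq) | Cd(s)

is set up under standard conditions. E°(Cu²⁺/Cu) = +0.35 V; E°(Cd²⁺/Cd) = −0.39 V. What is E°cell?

By convention the left-hand electrode in cell notation is the anode (oxidation) and the right-hand electrode is the cathode (reduction).
E°cell = E°(right) − E°(left) = −0.39 − (+0.35) = −0.74 V.
The negative sign shows that, as written, the cell would require an external voltage to drive the reaction.

−0.74 V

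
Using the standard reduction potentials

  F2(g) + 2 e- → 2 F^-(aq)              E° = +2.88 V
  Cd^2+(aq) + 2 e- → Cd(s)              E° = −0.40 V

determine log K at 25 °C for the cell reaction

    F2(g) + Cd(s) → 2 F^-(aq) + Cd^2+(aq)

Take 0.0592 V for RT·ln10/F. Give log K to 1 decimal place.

The F₂/F⁻ couple is reduced (cathode); E°cell = +2.88 − (−0.40) = +3.28 V with n = 2.
At equilibrium E = 0, so log K = nE°cell / 0.0592 = (2)(+3.28) / 0.0592 = 110.8.

log K = 110.8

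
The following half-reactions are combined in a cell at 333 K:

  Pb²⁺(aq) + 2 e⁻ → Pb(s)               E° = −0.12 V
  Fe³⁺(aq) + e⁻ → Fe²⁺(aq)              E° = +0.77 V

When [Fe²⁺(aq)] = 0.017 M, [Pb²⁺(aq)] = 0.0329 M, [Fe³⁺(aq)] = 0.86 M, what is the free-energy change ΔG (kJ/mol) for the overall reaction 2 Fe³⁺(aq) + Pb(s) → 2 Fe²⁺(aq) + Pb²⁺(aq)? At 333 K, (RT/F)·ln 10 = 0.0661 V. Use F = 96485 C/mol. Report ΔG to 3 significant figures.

−203 kJ/mol

E°cell = +0.77 − (−0.12) = +0.89 V; the balanced reaction transfers n = 2 electrons.
Here Q = ([Fe²⁺(aq)]^2·[Pb²⁺(aq)]) / [Fe³⁺(aq)]^2 = 1.29×10^−5 (log Q = −4.891), giving E = +0.89 − (0.0661/2)·(−4.891) = +1.0516 V.
ΔG = −nFE = −(2)(96485)(+1.0516) J/mol = −203 kJ/mol.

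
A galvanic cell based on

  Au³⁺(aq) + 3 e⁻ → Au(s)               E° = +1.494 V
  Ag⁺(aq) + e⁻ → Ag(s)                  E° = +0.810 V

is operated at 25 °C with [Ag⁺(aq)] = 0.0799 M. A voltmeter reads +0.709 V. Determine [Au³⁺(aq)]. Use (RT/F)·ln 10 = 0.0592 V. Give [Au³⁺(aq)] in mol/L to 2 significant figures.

With Au³⁺/Au at the cathode and Ag⁺/Ag at the anode, E°cell = +1.494 − (+0.810) = +0.684 V (n = 3).
Rearranging E = E° − (0.0592/n)·log Q gives log Q = 3(+0.684 − (+0.709))/0.0592 = −1.267.
For Au³⁺(aq) + 3 Ag(s) → Au(s) + 3 Ag⁺(aq), the reaction quotient is Q = [Ag⁺(aq)]^3 / [Au³⁺(aq)].
Isolating [Au³⁺(aq)] in Q = 10^{−1.267} yields log [Au³⁺(aq)] = −2.025, i.e. 0.0094 M.

0.0094 M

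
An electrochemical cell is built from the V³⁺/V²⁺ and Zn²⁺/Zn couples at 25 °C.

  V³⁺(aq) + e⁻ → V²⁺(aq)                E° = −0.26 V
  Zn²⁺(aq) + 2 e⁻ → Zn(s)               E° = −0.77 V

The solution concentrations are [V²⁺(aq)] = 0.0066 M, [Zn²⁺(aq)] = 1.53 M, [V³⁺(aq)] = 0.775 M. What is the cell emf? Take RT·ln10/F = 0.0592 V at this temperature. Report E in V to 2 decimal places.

+0.63 V

The V³⁺/V²⁺ couple has the more positive E°, so it is the cathode; Zn²⁺/Zn is the anode.
E°cell = −0.26 − (−0.77) = +0.51 V, with n = 2 electrons transferred.
The balanced reaction is 2 V³⁺(aq) + Zn(s) → 2 V²⁺(aq) + Zn²⁺(aq), so Q = ([V²⁺(aq)]^2·[Zn²⁺(aq)]) / [V³⁺(aq)]^2 = 0.000111 and log Q = −3.955.
By the Nernst equation, E = +0.51 − (0.0592/2)·(−3.955) = +0.63 V.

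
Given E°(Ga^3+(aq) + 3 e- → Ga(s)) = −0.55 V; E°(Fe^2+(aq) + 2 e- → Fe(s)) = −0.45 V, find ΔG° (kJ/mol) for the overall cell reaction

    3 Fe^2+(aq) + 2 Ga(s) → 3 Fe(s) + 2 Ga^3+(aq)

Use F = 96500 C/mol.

In the reaction as written Fe^2+(aq) is reduced, so the Fe²⁺/Fe couple is the cathode and Ga³⁺/Ga is the anode.
E°cell = −0.45 − (−0.55) = +0.10 V; balancing electrons gives n = 6.
ΔG° = −nFE°cell = −(6)(96500)(+0.10) J/mol = −57.9 kJ/mol.

−57.9 kJ/mol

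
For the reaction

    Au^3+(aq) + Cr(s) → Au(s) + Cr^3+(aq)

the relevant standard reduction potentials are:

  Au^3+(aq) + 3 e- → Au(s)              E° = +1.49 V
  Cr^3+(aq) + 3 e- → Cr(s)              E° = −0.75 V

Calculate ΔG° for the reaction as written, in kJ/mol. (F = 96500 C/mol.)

In the reaction as written Au^3+(aq) is reduced, so the Au³⁺/Au couple is the cathode and Cr³⁺/Cr is the anode.
E°cell = +1.49 − (−0.75) = +2.24 V; balancing electrons gives n = 3.
ΔG° = −nFE°cell = −(3)(96500)(+2.24) J/mol = −648 kJ/mol.

−648 kJ/mol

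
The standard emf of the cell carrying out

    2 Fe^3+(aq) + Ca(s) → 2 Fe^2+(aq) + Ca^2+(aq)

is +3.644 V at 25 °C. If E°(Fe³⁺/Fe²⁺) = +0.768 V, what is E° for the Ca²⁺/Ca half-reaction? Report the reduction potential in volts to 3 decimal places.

In the reaction as written the Fe³⁺/Fe²⁺ couple is reduced (cathode) and Ca²⁺/Ca is oxidized (anode), so E°cell = E°(Fe³⁺/Fe²⁺) − E°(Ca²⁺/Ca).
E°(Ca²⁺/Ca) = E°(cathode) − E°cell = +0.768 − (+3.644) = −2.876 V.

−2.876 V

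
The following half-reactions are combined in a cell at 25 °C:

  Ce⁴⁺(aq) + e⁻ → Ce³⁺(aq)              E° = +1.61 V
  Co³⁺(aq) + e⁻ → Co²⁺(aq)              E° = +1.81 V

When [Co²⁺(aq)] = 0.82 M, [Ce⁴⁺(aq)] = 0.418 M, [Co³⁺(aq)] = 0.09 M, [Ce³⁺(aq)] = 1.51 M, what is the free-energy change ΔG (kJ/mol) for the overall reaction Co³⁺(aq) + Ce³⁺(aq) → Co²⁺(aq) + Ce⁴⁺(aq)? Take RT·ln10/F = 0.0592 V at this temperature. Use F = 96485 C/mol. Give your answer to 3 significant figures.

−17.0 kJ/mol

With Co³⁺/Co²⁺ reduced at the cathode, E°cell = +1.81 − (+1.61) = +0.20 V and n = 1.
The reaction quotient is ([Co²⁺(aq)]·[Ce⁴⁺(aq)]) / ([Co³⁺(aq)]·[Ce³⁺(aq)]) = 2.52; by Nernst, E = +0.20 − (0.0592/1)(0.402) = +0.1762 V.
Then ΔG = −nFE = −1 × 96485 × +0.1762 J/mol = −17.0 kJ/mol.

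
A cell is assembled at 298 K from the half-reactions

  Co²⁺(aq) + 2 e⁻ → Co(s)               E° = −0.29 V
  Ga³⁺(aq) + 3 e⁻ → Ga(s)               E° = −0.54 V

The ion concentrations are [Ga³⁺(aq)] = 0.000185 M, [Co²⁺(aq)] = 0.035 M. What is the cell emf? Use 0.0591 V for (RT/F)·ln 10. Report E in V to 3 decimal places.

+0.281 V

The Co²⁺/Co couple has the more positive E°, so it is the cathode; Ga³⁺/Ga is the anode.
E°cell = E°cat − E°an = −0.29 − (−0.54) = +0.25 V; n = 6.
For the overall reaction 3 Co²⁺(aq) + 2 Ga(s) → 3 Co(s) + 2 Ga³⁺(aq), Q = [Ga³⁺(aq)]^2 / [Co²⁺(aq)]^3 = 0.000798, giving log Q = −3.098.
Applying E = E° − (RT ln10/nF)·log Q gives +0.25 − (0.0591/6)(−3.098) = +0.281 V.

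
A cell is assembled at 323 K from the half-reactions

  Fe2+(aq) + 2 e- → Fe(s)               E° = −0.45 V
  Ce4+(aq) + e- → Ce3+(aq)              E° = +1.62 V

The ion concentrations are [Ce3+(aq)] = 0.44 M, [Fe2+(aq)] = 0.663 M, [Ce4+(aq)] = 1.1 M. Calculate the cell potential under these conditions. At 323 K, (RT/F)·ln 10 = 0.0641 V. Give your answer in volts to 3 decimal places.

+2.101 V

Ce⁴⁺/Ce³⁺ is reduced (cathode, E° = +1.62 V) and Fe²⁺/Fe is oxidized (anode).
E°cell = +1.62 − (−0.45) = +2.07 V, with n = 2 electrons transferred.
Balancing gives 2 Ce4+(aq) + Fe(s) → 2 Ce3+(aq) + Fe2+(aq); hence Q = ([Ce3+(aq)]^2·[Fe2+(aq)]) / [Ce4+(aq)]^2 = 0.106 (log Q = −0.974).
Applying E = E° − (RT ln10/nF)·log Q gives +2.07 − (0.0641/2)(−0.974) = +2.101 V.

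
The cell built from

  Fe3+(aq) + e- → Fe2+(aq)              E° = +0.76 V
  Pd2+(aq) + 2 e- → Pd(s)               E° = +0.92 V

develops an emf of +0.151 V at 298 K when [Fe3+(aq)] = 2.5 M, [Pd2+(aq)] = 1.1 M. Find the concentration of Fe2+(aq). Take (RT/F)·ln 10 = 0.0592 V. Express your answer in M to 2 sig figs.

1.7 M

Pd²⁺/Pd is the cathode (higher E°); E°cell = +0.92 − (+0.76) = +0.16 V with n = 2.
Rearranging E = E° − (0.0592/n)·log Q gives log Q = 2(+0.16 − (+0.151))/0.0592 = 0.304.
Balancing electrons gives Pd2+(aq) + 2 Fe2+(aq) → Pd(s) + 2 Fe3+(aq); thus Q = [Fe3+(aq)]^2 / ([Pd2+(aq)]·[Fe2+(aq)]^2).
Substituting the known concentrations and solving, log [Fe2+(aq)] = 0.225 and [Fe2+(aq)] = 1.7 M.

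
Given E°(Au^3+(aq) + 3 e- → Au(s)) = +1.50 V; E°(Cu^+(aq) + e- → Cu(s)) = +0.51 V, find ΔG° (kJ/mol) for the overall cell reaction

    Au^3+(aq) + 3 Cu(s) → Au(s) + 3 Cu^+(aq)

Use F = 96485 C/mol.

−287 kJ/mol

In the reaction as written Au^3+(aq) is reduced, so the Au³⁺/Au couple is the cathode and Cu⁺/Cu is the anode.
E°cell = +1.50 − (+0.51) = +0.99 V; balancing electrons gives n = 3.
ΔG° = −nFE°cell = −(3)(96485)(+0.99) J/mol = −287 kJ/mol.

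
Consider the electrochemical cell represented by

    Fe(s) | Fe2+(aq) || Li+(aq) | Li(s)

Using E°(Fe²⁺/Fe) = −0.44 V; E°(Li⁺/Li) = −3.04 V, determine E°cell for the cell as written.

−2.60 V

By convention the left-hand electrode in cell notation is the anode (oxidation) and the right-hand electrode is the cathode (reduction).
E°cell = E°(right) − E°(left) = −3.04 − (−0.44) = −2.60 V.
The negative sign shows that, as written, the cell would require an external voltage to drive the reaction.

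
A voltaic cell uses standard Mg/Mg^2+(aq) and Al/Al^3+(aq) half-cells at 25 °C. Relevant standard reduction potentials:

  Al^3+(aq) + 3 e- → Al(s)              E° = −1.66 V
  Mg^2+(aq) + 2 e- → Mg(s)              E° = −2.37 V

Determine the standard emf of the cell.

Of the two couples in this cell, the one with the more positive reduction potential is reduced at the cathode: here that is Al³⁺/Al (−1.66 V); Mg²⁺/Mg (−2.37 V) is the anode.
E°cell = E°(cathode) − E°(anode) = −1.66 − (−2.37) = +0.71 V.

+0.71 V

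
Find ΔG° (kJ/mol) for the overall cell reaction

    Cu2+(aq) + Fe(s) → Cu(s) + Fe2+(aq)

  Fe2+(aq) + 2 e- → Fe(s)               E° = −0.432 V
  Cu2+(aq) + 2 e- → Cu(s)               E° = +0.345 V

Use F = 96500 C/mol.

−150 kJ/mol

In the reaction as written Cu2+(aq) is reduced, so the Cu²⁺/Cu couple is the cathode and Fe²⁺/Fe is the anode.
E°cell = +0.345 − (−0.432) = +0.777 V; balancing electrons gives n = 2.
ΔG° = −nFE°cell = −(2)(96500)(+0.777) J/mol = −150 kJ/mol.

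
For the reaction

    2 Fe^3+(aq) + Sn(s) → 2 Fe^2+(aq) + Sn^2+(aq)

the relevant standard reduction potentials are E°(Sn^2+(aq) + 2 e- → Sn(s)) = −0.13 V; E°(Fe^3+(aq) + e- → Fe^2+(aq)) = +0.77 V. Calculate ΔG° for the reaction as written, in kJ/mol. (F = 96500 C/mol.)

−174 kJ/mol

In the reaction as written Fe^3+(aq) is reduced, so the Fe³⁺/Fe²⁺ couple is the cathode and Sn²⁺/Sn is the anode.
E°cell = +0.77 − (−0.13) = +0.90 V; balancing electrons gives n = 2.
ΔG° = −nFE°cell = −(2)(96500)(+0.90) J/mol = −174 kJ/mol.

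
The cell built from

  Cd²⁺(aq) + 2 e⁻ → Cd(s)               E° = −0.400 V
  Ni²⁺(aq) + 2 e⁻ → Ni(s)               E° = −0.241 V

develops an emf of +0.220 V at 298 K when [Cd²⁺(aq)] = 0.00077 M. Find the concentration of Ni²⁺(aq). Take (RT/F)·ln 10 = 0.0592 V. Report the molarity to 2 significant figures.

The Ni²⁺/Ni couple has the larger reduction potential, so it is the cathode: E°cell = −0.241 − (−0.400) = +0.159 V and n = 2.
From the Nernst equation, log Q = n(E° − E)/0.0592 = 2·(+0.159 − (+0.220))/0.0592 = −2.061.
Balancing electrons gives Ni²⁺(aq) + Cd(s) → Ni(s) + Cd²⁺(aq); thus Q = [Cd²⁺(aq)] / [Ni²⁺(aq)].
Solving for the unknown gives log [Ni²⁺(aq)] = −1.053, so [Ni²⁺(aq)] ≈ 0.089 M.

0.089 M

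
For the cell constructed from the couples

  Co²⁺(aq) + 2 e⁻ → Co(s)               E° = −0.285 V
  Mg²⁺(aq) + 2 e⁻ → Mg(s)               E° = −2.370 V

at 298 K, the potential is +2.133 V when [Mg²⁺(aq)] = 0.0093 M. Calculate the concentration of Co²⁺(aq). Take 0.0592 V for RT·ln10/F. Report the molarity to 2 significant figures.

Co²⁺/Co is the cathode (higher E°); E°cell = −0.285 − (−2.370) = +2.085 V with n = 2.
Rearranging E = E° − (0.0592/n)·log Q gives log Q = 2(+2.085 − (+2.133))/0.0592 = −1.622.
Balancing electrons gives Co²⁺(aq) + Mg(s) → Co(s) + Mg²⁺(aq); thus Q = [Mg²⁺(aq)] / [Co²⁺(aq)].
Substituting the known concentrations and solving, log [Co²⁺(aq)] = −0.410 and [Co²⁺(aq)] = 0.39 M.

0.39 M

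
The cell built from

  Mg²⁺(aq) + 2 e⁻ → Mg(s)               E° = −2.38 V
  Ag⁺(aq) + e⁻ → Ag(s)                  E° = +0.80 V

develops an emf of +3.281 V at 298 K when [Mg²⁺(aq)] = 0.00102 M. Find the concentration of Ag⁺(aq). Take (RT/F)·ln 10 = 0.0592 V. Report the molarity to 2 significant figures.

The Ag⁺/Ag couple has the larger reduction potential, so it is the cathode: E°cell = +0.80 − (−2.38) = +3.18 V and n = 2.
From the Nernst equation, log Q = n(E° − E)/0.0592 = 2·(+3.18 − (+3.281))/0.0592 = −3.412.
For 2 Ag⁺(aq) + Mg(s) → 2 Ag(s) + Mg²⁺(aq), the reaction quotient is Q = [Mg²⁺(aq)] / [Ag⁺(aq)]^2.
Solving for the unknown gives log [Ag⁺(aq)] = 0.210, so [Ag⁺(aq)] ≈ 1.6 M.

1.6 M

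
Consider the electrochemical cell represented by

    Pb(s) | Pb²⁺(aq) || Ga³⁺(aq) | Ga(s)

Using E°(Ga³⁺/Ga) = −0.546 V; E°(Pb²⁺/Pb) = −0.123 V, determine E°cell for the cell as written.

−0.423 V

By convention the left-hand electrode in cell notation is the anode (oxidation) and the right-hand electrode is the cathode (reduction).
E°cell = E°(right) − E°(left) = −0.546 − (−0.123) = −0.423 V.
The negative sign shows that, as written, the cell would require an external voltage to drive the reaction.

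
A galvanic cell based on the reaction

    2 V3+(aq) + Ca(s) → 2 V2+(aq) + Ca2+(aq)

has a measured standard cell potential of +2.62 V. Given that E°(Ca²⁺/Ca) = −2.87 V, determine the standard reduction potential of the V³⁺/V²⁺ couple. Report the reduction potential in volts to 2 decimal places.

In the reaction as written the V³⁺/V²⁺ couple is reduced (cathode) and Ca²⁺/Ca is oxidized (anode), so E°cell = E°(V³⁺/V²⁺) − E°(Ca²⁺/Ca).
E°(V³⁺/V²⁺) = E°cell + E°(anode) = +2.62 + (−2.87) = −0.25 V.

−0.25 V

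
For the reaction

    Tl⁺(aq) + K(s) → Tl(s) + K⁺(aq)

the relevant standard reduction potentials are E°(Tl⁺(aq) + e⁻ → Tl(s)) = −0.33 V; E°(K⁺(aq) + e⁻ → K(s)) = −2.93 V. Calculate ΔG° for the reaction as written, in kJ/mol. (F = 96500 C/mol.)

−251 kJ/mol

In the reaction as written Tl⁺(aq) is reduced, so the Tl⁺/Tl couple is the cathode and K⁺/K is the anode.
E°cell = −0.33 − (−2.93) = +2.60 V; balancing electrons gives n = 1.
ΔG° = −nFE°cell = −(1)(96500)(+2.60) J/mol = −251 kJ/mol.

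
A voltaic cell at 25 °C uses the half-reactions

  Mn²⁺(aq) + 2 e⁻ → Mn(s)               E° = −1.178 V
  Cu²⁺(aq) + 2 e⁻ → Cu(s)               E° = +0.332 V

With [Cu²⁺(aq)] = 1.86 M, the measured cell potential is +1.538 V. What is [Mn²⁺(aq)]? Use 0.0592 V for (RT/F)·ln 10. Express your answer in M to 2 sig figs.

0.21 M

Cu²⁺/Cu is the cathode (higher E°); E°cell = +0.332 − (−1.178) = +1.510 V with n = 2.
Since E = E° − (0.0592/n)·log Q, log Q = n(E° − E)/0.0592 = −0.946.
The balanced reaction is Cu²⁺(aq) + Mn(s) → Cu(s) + Mn²⁺(aq), so Q = [Mn²⁺(aq)] / [Cu²⁺(aq)].
Substituting the known concentrations and solving, log [Mn²⁺(aq)] = −0.676 and [Mn²⁺(aq)] = 0.21 M.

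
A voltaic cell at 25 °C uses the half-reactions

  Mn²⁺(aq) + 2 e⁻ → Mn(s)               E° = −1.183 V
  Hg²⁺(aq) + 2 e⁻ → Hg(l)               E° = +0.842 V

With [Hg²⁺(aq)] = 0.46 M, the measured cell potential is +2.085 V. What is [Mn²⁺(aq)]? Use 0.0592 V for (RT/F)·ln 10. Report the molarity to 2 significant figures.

0.0043 M

With Hg²⁺/Hg at the cathode and Mn²⁺/Mn at the anode, E°cell = +0.842 − (−1.183) = +2.025 V (n = 2).
Since E = E° − (0.0592/n)·log Q, log Q = n(E° − E)/0.0592 = −2.027.
For Hg²⁺(aq) + Mn(s) → Hg(l) + Mn²⁺(aq), the reaction quotient is Q = [Mn²⁺(aq)] / [Hg²⁺(aq)].
Substituting the known concentrations and solving, log [Mn²⁺(aq)] = −2.364 and [Mn²⁺(aq)] = 0.0043 M.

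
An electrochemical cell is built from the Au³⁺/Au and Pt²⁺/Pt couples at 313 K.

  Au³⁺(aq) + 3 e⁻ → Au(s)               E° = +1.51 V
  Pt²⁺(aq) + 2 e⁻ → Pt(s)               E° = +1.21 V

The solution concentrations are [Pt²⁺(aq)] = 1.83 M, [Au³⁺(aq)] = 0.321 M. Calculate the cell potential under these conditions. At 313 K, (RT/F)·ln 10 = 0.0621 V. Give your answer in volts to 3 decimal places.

+0.282 V

Au³⁺/Au is reduced (cathode, E° = +1.51 V) and Pt²⁺/Pt is oxidized (anode).
The standard potential is +1.51 − (+1.21) = +0.30 V and the balanced reaction transfers n = 6 electrons.
Balancing gives 2 Au³⁺(aq) + 3 Pt(s) → 2 Au(s) + 3 Pt²⁺(aq); hence Q = [Pt²⁺(aq)]^3 / [Au³⁺(aq)]^2 = 59.5 (log Q = 1.774).
By the Nernst equation, E = +0.30 − (0.0621/6)·(1.774) = +0.282 V.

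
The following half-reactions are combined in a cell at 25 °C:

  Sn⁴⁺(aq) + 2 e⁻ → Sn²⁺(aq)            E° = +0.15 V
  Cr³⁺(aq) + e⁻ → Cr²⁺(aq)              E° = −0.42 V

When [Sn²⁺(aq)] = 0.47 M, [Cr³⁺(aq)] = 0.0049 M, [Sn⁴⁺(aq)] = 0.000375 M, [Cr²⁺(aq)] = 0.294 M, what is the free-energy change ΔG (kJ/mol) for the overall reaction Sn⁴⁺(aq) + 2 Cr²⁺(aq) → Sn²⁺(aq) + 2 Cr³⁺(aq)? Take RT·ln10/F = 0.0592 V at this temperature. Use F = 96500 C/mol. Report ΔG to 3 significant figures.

−113 kJ/mol

The standard cell potential is +0.15 − (−0.42) = +0.57 V, with n = 2 electrons in the balanced equation.
Q = ([Sn²⁺(aq)]·[Cr³⁺(aq)]^2) / ([Sn⁴⁺(aq)]·[Cr²⁺(aq)]^2) = 0.348, so log Q = −0.458 and E = +0.57 − (0.0592/2)(−0.458) = +0.5836 V.
ΔG = −nFE = −(2)(96500)(+0.5836) J/mol = −113 kJ/mol.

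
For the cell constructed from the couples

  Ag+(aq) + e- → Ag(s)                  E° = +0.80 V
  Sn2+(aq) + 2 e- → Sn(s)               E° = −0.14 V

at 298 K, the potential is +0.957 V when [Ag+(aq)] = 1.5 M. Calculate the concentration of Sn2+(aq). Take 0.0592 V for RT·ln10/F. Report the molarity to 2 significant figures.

The Ag⁺/Ag couple has the larger reduction potential, so it is the cathode: E°cell = +0.80 − (−0.14) = +0.94 V and n = 2.
Rearranging E = E° − (0.0592/n)·log Q gives log Q = 2(+0.94 − (+0.957))/0.0592 = −0.574.
The balanced reaction is 2 Ag+(aq) + Sn(s) → 2 Ag(s) + Sn2+(aq), so Q = [Sn2+(aq)] / [Ag+(aq)]^2.
Isolating [Sn2+(aq)] in Q = 10^{−0.574} yields log [Sn2+(aq)] = −0.222, i.e. 0.60 M.

0.60 M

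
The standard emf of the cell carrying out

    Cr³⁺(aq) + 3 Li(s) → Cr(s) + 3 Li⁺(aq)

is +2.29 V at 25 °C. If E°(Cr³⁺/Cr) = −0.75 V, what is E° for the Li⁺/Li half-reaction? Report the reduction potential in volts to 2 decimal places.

In the reaction as written the Cr³⁺/Cr couple is reduced (cathode) and Li⁺/Li is oxidized (anode), so E°cell = E°(Cr³⁺/Cr) − E°(Li⁺/Li).
E°(Li⁺/Li) = E°(cathode) − E°cell = −0.75 − (+2.29) = −3.04 V.

−3.04 V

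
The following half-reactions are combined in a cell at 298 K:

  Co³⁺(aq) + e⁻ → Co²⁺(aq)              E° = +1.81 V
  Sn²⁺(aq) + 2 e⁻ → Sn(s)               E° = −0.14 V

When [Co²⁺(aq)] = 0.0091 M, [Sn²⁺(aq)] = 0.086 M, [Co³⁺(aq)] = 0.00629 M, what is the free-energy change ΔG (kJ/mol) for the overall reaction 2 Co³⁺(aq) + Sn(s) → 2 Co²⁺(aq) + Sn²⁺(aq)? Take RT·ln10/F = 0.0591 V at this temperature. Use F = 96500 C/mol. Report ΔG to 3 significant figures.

−381 kJ/mol

The standard cell potential is +1.81 − (−0.14) = +1.95 V, with n = 2 electrons in the balanced equation.
Here Q = ([Co²⁺(aq)]^2·[Sn²⁺(aq)]) / [Co³⁺(aq)]^2 = 0.18 (log Q = −0.745), giving E = +1.95 − (0.0591/2)·(−0.745) = +1.9720 V.
ΔG = −nFE = −(2)(96500)(+1.9720) J/mol = −381 kJ/mol.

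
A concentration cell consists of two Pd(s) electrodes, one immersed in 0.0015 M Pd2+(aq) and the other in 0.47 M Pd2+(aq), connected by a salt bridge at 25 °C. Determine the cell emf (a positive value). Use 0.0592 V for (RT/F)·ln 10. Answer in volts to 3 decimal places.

For a concentration cell E°cell = 0, since both electrodes use the same couple.
The compartment with the higher Pd2+(aq) concentration (0.47 M) acts as the cathode; ions are reduced there and produced at the dilute (0.0015 M) anode.
With n = 2, Ecell = −(0.0592/2)·log([dilute]/[conc]) = −(0.0592/2)·log(0.0015/0.47) = +0.074 V.

0.074 V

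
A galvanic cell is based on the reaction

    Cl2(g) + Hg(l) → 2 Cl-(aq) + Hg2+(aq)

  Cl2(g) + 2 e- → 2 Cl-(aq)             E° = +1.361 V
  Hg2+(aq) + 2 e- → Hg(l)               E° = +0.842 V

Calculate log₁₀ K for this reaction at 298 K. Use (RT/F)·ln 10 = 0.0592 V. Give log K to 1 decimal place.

log K = 17.5

The Cl₂/Cl⁻ couple is reduced (cathode); E°cell = +1.361 − (+0.842) = +0.519 V with n = 2.
At equilibrium E = 0, so log K = nE°cell / 0.0592 = (2)(+0.519) / 0.0592 = 17.5.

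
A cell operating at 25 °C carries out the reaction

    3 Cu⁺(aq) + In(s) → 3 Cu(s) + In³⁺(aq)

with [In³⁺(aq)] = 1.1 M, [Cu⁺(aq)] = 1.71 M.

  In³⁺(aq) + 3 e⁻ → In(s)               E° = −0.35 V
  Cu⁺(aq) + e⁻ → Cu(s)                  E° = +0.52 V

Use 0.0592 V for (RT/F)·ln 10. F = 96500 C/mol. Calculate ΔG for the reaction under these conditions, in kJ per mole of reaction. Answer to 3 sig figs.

−256 kJ/mol

E°cell = +0.52 − (−0.35) = +0.87 V; the balanced reaction transfers n = 3 electrons.
Here Q = [In³⁺(aq)] / [Cu⁺(aq)]^3 = 0.22 (log Q = −0.658), giving E = +0.87 − (0.0592/3)·(−0.658) = +0.8830 V.
ΔG = −nFE = −(3)(96500)(+0.8830) J/mol = −256 kJ/mol.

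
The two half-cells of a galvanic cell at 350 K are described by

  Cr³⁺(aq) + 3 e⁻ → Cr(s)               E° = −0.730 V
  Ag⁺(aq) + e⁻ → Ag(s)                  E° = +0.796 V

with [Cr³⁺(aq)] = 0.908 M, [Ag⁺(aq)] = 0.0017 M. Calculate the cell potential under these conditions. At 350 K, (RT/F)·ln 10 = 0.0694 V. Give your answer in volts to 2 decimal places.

+1.33 V

Since E°(Ag⁺/Ag) > E°(Cr³⁺/Cr), Ag⁺/Ag serves as the cathode.
The standard potential is +0.796 − (−0.730) = +1.526 V and the balanced reaction transfers n = 3 electrons.
The balanced reaction is 3 Ag⁺(aq) + Cr(s) → 3 Ag(s) + Cr³⁺(aq), so Q = [Cr³⁺(aq)] / [Ag⁺(aq)]^3 = 1.85×10^8 and log Q = 8.267.
By the Nernst equation, E = +1.526 − (0.0694/3)·(8.267) = +1.33 V.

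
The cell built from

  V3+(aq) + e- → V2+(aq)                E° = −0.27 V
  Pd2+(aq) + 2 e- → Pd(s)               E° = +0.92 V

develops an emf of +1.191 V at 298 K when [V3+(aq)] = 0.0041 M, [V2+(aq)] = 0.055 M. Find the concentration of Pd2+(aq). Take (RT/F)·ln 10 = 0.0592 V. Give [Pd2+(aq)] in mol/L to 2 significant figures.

With Pd²⁺/Pd at the cathode and V³⁺/V²⁺ at the anode, E°cell = +0.92 − (−0.27) = +1.19 V (n = 2).
Rearranging E = E° − (0.0592/n)·log Q gives log Q = 2(+1.19 − (+1.191))/0.0592 = −0.034.
For Pd2+(aq) + 2 V2+(aq) → Pd(s) + 2 V3+(aq), the reaction quotient is Q = [V3+(aq)]^2 / ([Pd2+(aq)]·[V2+(aq)]^2).
Solving for the unknown gives log [Pd2+(aq)] = −2.221, so [Pd2+(aq)] ≈ 0.0060 M.

0.0060 M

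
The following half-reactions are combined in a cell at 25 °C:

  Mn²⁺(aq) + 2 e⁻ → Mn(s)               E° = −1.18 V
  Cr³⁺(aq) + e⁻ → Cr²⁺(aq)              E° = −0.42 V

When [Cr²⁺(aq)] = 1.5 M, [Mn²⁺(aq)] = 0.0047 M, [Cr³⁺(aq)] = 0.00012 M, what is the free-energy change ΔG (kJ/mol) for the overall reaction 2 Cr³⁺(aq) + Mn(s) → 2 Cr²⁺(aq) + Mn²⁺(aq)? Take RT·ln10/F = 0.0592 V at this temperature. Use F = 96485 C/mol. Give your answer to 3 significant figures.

E°cell = −0.42 − (−1.18) = +0.76 V; the balanced reaction transfers n = 2 electrons.
Q = ([Cr²⁺(aq)]^2·[Mn²⁺(aq)]) / [Cr³⁺(aq)]^2 = 7.34×10^5, so log Q = 5.866 and E = +0.76 − (0.0592/2)(5.866) = +0.5864 V.
Finally ΔG = −nFE = −(2)(96485 C/mol)(+0.5864 V) = −113 kJ/mol.

−113 kJ/mol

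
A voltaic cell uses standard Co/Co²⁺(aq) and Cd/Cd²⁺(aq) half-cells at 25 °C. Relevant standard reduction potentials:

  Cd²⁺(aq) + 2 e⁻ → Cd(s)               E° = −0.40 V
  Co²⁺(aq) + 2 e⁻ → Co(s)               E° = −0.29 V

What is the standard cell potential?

The Co²⁺/Co couple has the higher E°, so Co ion is reduced (cathode) and Cd is oxidized (anode).
E°cell = E°(cathode) − E°(anode) = −0.29 − (−0.40) = +0.11 V.

+0.11 V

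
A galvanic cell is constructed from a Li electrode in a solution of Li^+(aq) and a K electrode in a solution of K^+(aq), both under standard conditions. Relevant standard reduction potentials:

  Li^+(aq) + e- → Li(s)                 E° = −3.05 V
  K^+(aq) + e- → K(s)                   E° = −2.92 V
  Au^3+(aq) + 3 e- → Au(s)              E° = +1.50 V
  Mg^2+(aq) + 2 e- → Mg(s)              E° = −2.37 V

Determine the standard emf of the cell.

Of the two couples in this cell, the one with the more positive reduction potential is reduced at the cathode: here that is K⁺/K (−2.92 V); Li⁺/Li (−3.05 V) is the anode.
E°cell = E°(cathode) − E°(anode) = −2.92 − (−3.05) = +0.13 V.

+0.13 V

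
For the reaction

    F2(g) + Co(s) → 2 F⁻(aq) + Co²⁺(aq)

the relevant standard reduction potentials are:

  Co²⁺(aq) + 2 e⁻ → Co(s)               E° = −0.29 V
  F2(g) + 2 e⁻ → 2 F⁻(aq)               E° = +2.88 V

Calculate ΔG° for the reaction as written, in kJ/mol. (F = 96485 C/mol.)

In the reaction as written F2(g) is reduced, so the F₂/F⁻ couple is the cathode and Co²⁺/Co is the anode.
E°cell = +2.88 − (−0.29) = +3.17 V; balancing electrons gives n = 2.
ΔG° = −nFE°cell = −(2)(96485)(+3.17) J/mol = −612 kJ/mol.

−612 kJ/mol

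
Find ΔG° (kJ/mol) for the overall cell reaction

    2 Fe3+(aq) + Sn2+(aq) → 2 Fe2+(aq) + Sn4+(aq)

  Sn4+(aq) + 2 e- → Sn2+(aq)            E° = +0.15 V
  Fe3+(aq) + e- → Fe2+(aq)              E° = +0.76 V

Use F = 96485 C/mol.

−118 kJ/mol

In the reaction as written Fe3+(aq) is reduced, so the Fe³⁺/Fe²⁺ couple is the cathode and Sn⁴⁺/Sn²⁺ is the anode.
E°cell = +0.76 − (+0.15) = +0.61 V; balancing electrons gives n = 2.
ΔG° = −nFE°cell = −(2)(96485)(+0.61) J/mol = −118 kJ/mol.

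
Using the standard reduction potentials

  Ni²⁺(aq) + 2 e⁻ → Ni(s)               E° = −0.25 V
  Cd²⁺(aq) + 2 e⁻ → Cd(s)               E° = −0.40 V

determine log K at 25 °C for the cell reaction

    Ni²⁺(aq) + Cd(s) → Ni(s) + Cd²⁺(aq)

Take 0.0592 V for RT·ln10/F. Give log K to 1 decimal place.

log K = 5.1

The Ni²⁺/Ni couple is reduced (cathode); E°cell = −0.25 − (−0.40) = +0.15 V with n = 2.
At equilibrium E = 0, so log K = nE°cell / 0.0592 = (2)(+0.15) / 0.0592 = 5.1.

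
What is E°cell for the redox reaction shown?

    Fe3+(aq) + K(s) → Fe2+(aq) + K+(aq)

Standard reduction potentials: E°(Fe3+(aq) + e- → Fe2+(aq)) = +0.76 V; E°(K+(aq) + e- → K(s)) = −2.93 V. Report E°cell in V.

+3.69 V

Fe3+(aq) gains electrons, so the Fe³⁺/Fe²⁺ couple is the cathode; the K⁺/K couple is the anode.
E°cell = E°(cathode) − E°(anode) = +0.76 − (−2.93) = +3.69 V.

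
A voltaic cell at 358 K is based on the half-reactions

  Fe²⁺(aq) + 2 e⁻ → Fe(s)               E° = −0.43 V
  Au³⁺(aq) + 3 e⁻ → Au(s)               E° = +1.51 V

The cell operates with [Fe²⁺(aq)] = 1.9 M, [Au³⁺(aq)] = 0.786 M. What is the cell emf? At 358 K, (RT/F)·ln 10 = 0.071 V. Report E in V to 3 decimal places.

+1.928 V

Since E°(Au³⁺/Au) > E°(Fe²⁺/Fe), Au³⁺/Au serves as the cathode.
The standard potential is +1.51 − (−0.43) = +1.94 V and the balanced reaction transfers n = 6 electrons.
Balancing gives 2 Au³⁺(aq) + 3 Fe(s) → 2 Au(s) + 3 Fe²⁺(aq); hence Q = [Fe²⁺(aq)]^3 / [Au³⁺(aq)]^2 = 11.1 (log Q = 1.045).
Applying E = E° − (RT ln10/nF)·log Q gives +1.94 − (0.071/6)(1.045) = +1.928 V.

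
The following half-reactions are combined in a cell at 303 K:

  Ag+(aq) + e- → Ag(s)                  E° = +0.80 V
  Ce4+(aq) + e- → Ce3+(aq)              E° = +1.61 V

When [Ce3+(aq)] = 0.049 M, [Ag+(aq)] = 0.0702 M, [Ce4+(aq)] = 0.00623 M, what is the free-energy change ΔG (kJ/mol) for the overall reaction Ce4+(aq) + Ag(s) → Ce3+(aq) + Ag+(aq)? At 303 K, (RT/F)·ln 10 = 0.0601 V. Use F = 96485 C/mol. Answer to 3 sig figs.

−79.6 kJ/mol

E°cell = +1.61 − (+0.80) = +0.81 V; the balanced reaction transfers n = 1 electron.
Here Q = ([Ce3+(aq)]·[Ag+(aq)]) / [Ce4+(aq)] = 0.552 (log Q = −0.258), giving E = +0.81 − (0.0601/1)·(−0.258) = +0.8255 V.
Then ΔG = −nFE = −1 × 96485 × +0.8255 J/mol = −79.6 kJ/mol.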